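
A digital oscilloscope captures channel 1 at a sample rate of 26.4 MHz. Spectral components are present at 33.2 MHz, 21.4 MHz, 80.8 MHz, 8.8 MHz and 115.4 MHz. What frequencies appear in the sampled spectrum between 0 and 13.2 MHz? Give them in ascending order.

fs/2 = 13.2 MHz.
33.2 MHz mod fs = 6.8 MHz.
6.8 MHz ≤ fs/2 = 13.2 MHz, appears at 6.8 MHz.
21.4 MHz > fs/2 = 13.2 MHz, folds to fs − 21.4 MHz = 5 MHz.
80.8 MHz mod fs = 1.6 MHz.
1.6 MHz ≤ fs/2 = 13.2 MHz, appears at 1.6 MHz.
8.8 MHz ≤ fs/2 = 13.2 MHz, passes unchanged.
115.4 MHz mod fs = 9.8 MHz.
9.8 MHz ≤ fs/2 = 13.2 MHz, appears at 9.8 MHz.
Distinct values: {1.6 MHz, 5 MHz, 6.8 MHz, 8.8 MHz, 9.8 MHz}.

1.6 MHz, 5 MHz, 6.8 MHz, 8.8 MHz, 9.8 MHz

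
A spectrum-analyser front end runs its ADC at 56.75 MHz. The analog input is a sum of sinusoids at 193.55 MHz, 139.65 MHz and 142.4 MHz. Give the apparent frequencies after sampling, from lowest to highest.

fs/2 = 28.375 MHz.
193.55 MHz mod fs = 23.3 MHz.
23.3 MHz ≤ fs/2 = 28.375 MHz, appears at 23.3 MHz.
139.65 MHz mod fs = 26.15 MHz.
26.15 MHz ≤ fs/2 = 28.375 MHz, appears at 26.15 MHz.
142.4 MHz mod fs = 28.9 MHz.
28.9 MHz > fs/2 = 28.375 MHz, folds to fs − 28.9 MHz = 27.85 MHz.
Distinct values: {23.3 MHz, 26.15 MHz, 27.85 MHz}.

23.3 MHz, 26.15 MHz, 27.85 MHz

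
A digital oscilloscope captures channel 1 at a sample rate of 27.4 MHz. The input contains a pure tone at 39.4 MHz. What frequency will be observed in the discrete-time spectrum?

39.4 MHz mod fs = 12 MHz.
12 MHz ≤ fs/2 = 13.7 MHz, appears at 12 MHz.

12 MHz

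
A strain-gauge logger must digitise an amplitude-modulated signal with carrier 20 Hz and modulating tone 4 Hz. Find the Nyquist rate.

AM sidebands sit at fc ± fm = 16 Hz and 24 Hz.
Highest-frequency component: 24 Hz.
Nyquist rate = 2 × 24 Hz = 48 Hz.

48 Hz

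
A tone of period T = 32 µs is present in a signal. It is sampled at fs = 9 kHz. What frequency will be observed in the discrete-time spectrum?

4.25 kHz

T = 32 µs → f = 1/T = 31.25 kHz.
31.25 kHz mod fs = 4.25 kHz.
4.25 kHz ≤ fs/2 = 4.5 kHz, appears at 4.25 kHz.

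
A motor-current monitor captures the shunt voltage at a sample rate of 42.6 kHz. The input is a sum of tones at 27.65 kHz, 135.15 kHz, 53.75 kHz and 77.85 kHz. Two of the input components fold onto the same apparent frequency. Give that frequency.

fs/2 = 21.3 kHz.
27.65 kHz > fs/2 = 21.3 kHz, folds to fs − 27.65 kHz = 14.95 kHz.
135.15 kHz mod fs = 7.35 kHz.
7.35 kHz ≤ fs/2 = 21.3 kHz, appears at 7.35 kHz.
53.75 kHz mod fs = 11.15 kHz.
11.15 kHz ≤ fs/2 = 21.3 kHz, appears at 11.15 kHz.
77.85 kHz mod fs = 35.25 kHz.
35.25 kHz > fs/2 = 21.3 kHz, folds to fs − 35.25 kHz = 7.35 kHz.
77.85 kHz and 135.15 kHz both map to 7.35 kHz.

7.35 kHz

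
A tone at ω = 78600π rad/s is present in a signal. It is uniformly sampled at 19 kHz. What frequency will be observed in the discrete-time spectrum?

1.3 kHz

ω = 78600π rad/s → f = ω/(2π) = 39300 Hz = 39.3 kHz.
39.3 kHz mod fs = 1.3 kHz.
1.3 kHz ≤ fs/2 = 9.5 kHz, appears at 1.3 kHz.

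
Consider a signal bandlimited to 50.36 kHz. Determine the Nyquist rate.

Nyquist rate = 2 × 50.36 kHz = 100.72 kHz.

100.72 kHz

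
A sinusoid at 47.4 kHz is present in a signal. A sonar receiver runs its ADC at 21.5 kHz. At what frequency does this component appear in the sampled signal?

47.4 kHz mod fs = 4.4 kHz.
4.4 kHz ≤ fs/2 = 10.75 kHz, appears at 4.4 kHz.

4.4 kHz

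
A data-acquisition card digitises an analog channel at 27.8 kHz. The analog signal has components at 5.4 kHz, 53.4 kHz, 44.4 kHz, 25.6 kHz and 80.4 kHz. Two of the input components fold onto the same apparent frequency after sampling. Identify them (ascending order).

25.6 kHz, 53.4 kHz

fs/2 = 13.9 kHz.
5.4 kHz ≤ fs/2 = 13.9 kHz, passes unchanged.
53.4 kHz mod fs = 25.6 kHz.
25.6 kHz > fs/2 = 13.9 kHz, folds to fs − 25.6 kHz = 2.2 kHz.
44.4 kHz mod fs = 16.6 kHz.
16.6 kHz > fs/2 = 13.9 kHz, folds to fs − 16.6 kHz = 11.2 kHz.
25.6 kHz > fs/2 = 13.9 kHz, folds to fs − 25.6 kHz = 2.2 kHz.
80.4 kHz mod fs = 24.8 kHz.
24.8 kHz > fs/2 = 13.9 kHz, folds to fs − 24.8 kHz = 3 kHz.
25.6 kHz and 53.4 kHz both map to 2.2 kHz.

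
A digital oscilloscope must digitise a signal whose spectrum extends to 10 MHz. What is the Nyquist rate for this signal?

20 MHz

Nyquist rate = 2 × 10 MHz = 20 MHz.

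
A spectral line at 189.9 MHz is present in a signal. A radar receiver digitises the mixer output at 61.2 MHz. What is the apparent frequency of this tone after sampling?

6.3 MHz

189.9 MHz mod fs = 6.3 MHz.
6.3 MHz ≤ fs/2 = 30.6 MHz, appears at 6.3 MHz.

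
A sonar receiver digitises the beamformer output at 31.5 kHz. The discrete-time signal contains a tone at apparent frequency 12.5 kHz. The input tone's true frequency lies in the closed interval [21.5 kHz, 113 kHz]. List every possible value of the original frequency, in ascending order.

44 kHz, 50.5 kHz, 75.5 kHz, 82 kHz, 107 kHz

Frequencies that alias to 12.5 kHz are k·fs ± 12.5 kHz for integer k ≥ 0.
k=0: 12.5 kHz.
k=1: 19 kHz, 44 kHz.
k=2: 50.5 kHz, 75.5 kHz.
k=3: 82 kHz, 107 kHz.
k=4: 113.5 kHz, 138.5 kHz.
Within [21.5 kHz, 113 kHz]: 44 kHz, 50.5 kHz, 75.5 kHz, 82 kHz, 107 kHz.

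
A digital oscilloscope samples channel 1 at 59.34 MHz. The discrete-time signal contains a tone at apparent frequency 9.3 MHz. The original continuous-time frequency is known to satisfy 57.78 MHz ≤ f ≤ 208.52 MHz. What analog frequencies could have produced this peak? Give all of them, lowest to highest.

68.64 MHz, 109.38 MHz, 127.98 MHz, 168.72 MHz, 187.32 MHz

Frequencies that alias to 9.3 MHz are k·fs ± 9.3 MHz for integer k ≥ 0.
k=0: 9.3 MHz.
k=1: 50.04 MHz, 68.64 MHz.
k=2: 109.38 MHz, 127.98 MHz.
k=3: 168.72 MHz, 187.32 MHz.
k=4: 228.06 MHz, 246.66 MHz.
Within [57.78 MHz, 208.52 MHz]: 68.64 MHz, 109.38 MHz, 127.98 MHz, 168.72 MHz, 187.32 MHz.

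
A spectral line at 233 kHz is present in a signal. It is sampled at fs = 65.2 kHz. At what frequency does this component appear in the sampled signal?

233 kHz mod fs = 37.4 kHz.
37.4 kHz > fs/2 = 32.6 kHz, folds to fs − 37.4 kHz = 27.8 kHz.

27.8 kHz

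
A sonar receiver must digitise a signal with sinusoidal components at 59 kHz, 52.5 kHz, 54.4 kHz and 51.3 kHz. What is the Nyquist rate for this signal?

Highest-frequency component: 59 kHz.
Nyquist rate = 2 × 59 kHz = 118 kHz.

118 kHz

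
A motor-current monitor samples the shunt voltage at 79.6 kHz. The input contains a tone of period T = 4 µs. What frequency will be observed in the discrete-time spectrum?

T = 4 µs → f = 1/T = 250 kHz.
250 kHz mod fs = 11.2 kHz.
11.2 kHz ≤ fs/2 = 39.8 kHz, appears at 11.2 kHz.

11.2 kHz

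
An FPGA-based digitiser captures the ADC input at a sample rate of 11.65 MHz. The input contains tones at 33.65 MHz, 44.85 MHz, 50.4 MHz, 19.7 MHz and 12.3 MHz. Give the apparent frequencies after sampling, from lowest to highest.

0.65 MHz, 1.3 MHz, 1.75 MHz, 3.6 MHz, 3.8 MHz

fs/2 = 5.825 MHz.
33.65 MHz mod fs = 10.35 MHz.
10.35 MHz > fs/2 = 5.825 MHz, folds to fs − 10.35 MHz = 1.3 MHz.
44.85 MHz mod fs = 9.9 MHz.
9.9 MHz > fs/2 = 5.825 MHz, folds to fs − 9.9 MHz = 1.75 MHz.
50.4 MHz mod fs = 3.8 MHz.
3.8 MHz ≤ fs/2 = 5.825 MHz, appears at 3.8 MHz.
19.7 MHz mod fs = 8.05 MHz.
8.05 MHz > fs/2 = 5.825 MHz, folds to fs − 8.05 MHz = 3.6 MHz.
12.3 MHz mod fs = 0.65 MHz.
0.65 MHz ≤ fs/2 = 5.825 MHz, appears at 0.65 MHz.
Distinct values: {0.65 MHz, 1.3 MHz, 1.75 MHz, 3.6 MHz, 3.8 MHz}.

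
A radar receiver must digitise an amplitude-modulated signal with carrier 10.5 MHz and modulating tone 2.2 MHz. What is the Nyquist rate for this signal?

25.4 MHz

AM sidebands sit at fc ± fm = 8.3 MHz and 12.7 MHz.
Highest-frequency component: 12.7 MHz.
Nyquist rate = 2 × 12.7 MHz = 25.4 MHz.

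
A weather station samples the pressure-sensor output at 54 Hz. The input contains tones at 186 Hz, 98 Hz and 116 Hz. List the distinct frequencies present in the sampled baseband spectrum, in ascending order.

fs/2 = 27 Hz.
186 Hz mod fs = 24 Hz.
24 Hz ≤ fs/2 = 27 Hz, appears at 24 Hz.
98 Hz mod fs = 44 Hz.
44 Hz > fs/2 = 27 Hz, folds to fs − 44 Hz = 10 Hz.
116 Hz mod fs = 8 Hz.
8 Hz ≤ fs/2 = 27 Hz, appears at 8 Hz.
Distinct values: {8 Hz, 10 Hz, 24 Hz}.

8 Hz, 10 Hz, 24 Hz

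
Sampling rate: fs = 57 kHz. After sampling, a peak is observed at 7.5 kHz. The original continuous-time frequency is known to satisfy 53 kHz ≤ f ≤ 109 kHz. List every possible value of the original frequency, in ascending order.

64.5 kHz, 106.5 kHz

Frequencies that alias to 7.5 kHz are k·fs ± 7.5 kHz for integer k ≥ 0.
k=0: 7.5 kHz.
k=1: 49.5 kHz, 64.5 kHz.
k=2: 106.5 kHz, 121.5 kHz.
k=3: 163.5 kHz, 178.5 kHz.
Within [53 kHz, 109 kHz]: 64.5 kHz, 106.5 kHz.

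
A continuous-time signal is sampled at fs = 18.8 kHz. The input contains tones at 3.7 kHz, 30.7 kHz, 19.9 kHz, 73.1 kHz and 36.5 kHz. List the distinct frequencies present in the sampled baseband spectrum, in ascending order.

1.1 kHz, 2.1 kHz, 3.7 kHz, 6.9 kHz

fs/2 = 9.4 kHz.
3.7 kHz ≤ fs/2 = 9.4 kHz, passes unchanged.
30.7 kHz mod fs = 11.9 kHz.
11.9 kHz > fs/2 = 9.4 kHz, folds to fs − 11.9 kHz = 6.9 kHz.
19.9 kHz mod fs = 1.1 kHz.
1.1 kHz ≤ fs/2 = 9.4 kHz, appears at 1.1 kHz.
73.1 kHz mod fs = 16.7 kHz.
16.7 kHz > fs/2 = 9.4 kHz, folds to fs − 16.7 kHz = 2.1 kHz.
36.5 kHz mod fs = 17.7 kHz.
17.7 kHz > fs/2 = 9.4 kHz, folds to fs − 17.7 kHz = 1.1 kHz.
Distinct values: {1.1 kHz, 2.1 kHz, 3.7 kHz, 6.9 kHz}.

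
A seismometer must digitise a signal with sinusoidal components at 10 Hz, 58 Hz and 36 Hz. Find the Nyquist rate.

Highest-frequency component: 58 Hz.
Nyquist rate = 2 × 58 Hz = 116 Hz.

116 Hz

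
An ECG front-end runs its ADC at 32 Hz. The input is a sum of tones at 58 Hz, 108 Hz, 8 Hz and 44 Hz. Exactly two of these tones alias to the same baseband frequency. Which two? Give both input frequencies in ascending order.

fs/2 = 16 Hz.
58 Hz mod fs = 26 Hz.
26 Hz > fs/2 = 16 Hz, folds to fs − 26 Hz = 6 Hz.
108 Hz mod fs = 12 Hz.
12 Hz ≤ fs/2 = 16 Hz, appears at 12 Hz.
8 Hz ≤ fs/2 = 16 Hz, passes unchanged.
44 Hz mod fs = 12 Hz.
12 Hz ≤ fs/2 = 16 Hz, appears at 12 Hz.
44 Hz and 108 Hz both map to 12 Hz.

44 Hz, 108 Hz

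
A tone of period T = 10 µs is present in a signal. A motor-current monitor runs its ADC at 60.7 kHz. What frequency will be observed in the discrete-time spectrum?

T = 10 µs → f = 1/T = 100 kHz.
100 kHz mod fs = 39.3 kHz.
39.3 kHz > fs/2 = 30.35 kHz, folds to fs − 39.3 kHz = 21.4 kHz.

21.4 kHz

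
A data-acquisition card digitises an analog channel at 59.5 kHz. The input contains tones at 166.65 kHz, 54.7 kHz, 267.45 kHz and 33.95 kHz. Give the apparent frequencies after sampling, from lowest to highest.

4.8 kHz, 11.85 kHz, 25.55 kHz, 29.45 kHz

fs/2 = 29.75 kHz.
166.65 kHz mod fs = 47.65 kHz.
47.65 kHz > fs/2 = 29.75 kHz, folds to fs − 47.65 kHz = 11.85 kHz.
54.7 kHz > fs/2 = 29.75 kHz, folds to fs − 54.7 kHz = 4.8 kHz.
267.45 kHz mod fs = 29.45 kHz.
29.45 kHz ≤ fs/2 = 29.75 kHz, appears at 29.45 kHz.
33.95 kHz > fs/2 = 29.75 kHz, folds to fs − 33.95 kHz = 25.55 kHz.
Distinct values: {4.8 kHz, 11.85 kHz, 25.55 kHz, 29.45 kHz}.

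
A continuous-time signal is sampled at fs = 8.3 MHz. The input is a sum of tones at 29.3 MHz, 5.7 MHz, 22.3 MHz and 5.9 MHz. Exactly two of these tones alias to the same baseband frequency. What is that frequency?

fs/2 = 4.15 MHz.
29.3 MHz mod fs = 4.4 MHz.
4.4 MHz > fs/2 = 4.15 MHz, folds to fs − 4.4 MHz = 3.9 MHz.
5.7 MHz > fs/2 = 4.15 MHz, folds to fs − 5.7 MHz = 2.6 MHz.
22.3 MHz mod fs = 5.7 MHz.
5.7 MHz > fs/2 = 4.15 MHz, folds to fs − 5.7 MHz = 2.6 MHz.
5.9 MHz > fs/2 = 4.15 MHz, folds to fs − 5.9 MHz = 2.4 MHz.
5.7 MHz and 22.3 MHz both map to 2.6 MHz.

2.6 MHz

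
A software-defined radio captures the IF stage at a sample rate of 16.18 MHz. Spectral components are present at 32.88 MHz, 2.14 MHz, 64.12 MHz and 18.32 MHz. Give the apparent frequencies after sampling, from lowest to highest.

0.52 MHz, 0.6 MHz, 2.14 MHz

fs/2 = 8.09 MHz.
32.88 MHz mod fs = 0.52 MHz.
0.52 MHz ≤ fs/2 = 8.09 MHz, appears at 0.52 MHz.
2.14 MHz ≤ fs/2 = 8.09 MHz, passes unchanged.
64.12 MHz mod fs = 15.58 MHz.
15.58 MHz > fs/2 = 8.09 MHz, folds to fs − 15.58 MHz = 0.6 MHz.
18.32 MHz mod fs = 2.14 MHz.
2.14 MHz ≤ fs/2 = 8.09 MHz, appears at 2.14 MHz.
Distinct values: {0.52 MHz, 0.6 MHz, 2.14 MHz}.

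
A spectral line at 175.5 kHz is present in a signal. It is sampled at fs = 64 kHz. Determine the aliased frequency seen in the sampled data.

175.5 kHz mod fs = 47.5 kHz.
47.5 kHz > fs/2 = 32 kHz, folds to fs − 47.5 kHz = 16.5 kHz.

16.5 kHz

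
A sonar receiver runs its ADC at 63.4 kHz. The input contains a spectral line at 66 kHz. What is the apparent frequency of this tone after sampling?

2.6 kHz

66 kHz mod fs = 2.6 kHz.
2.6 kHz ≤ fs/2 = 31.7 kHz, appears at 2.6 kHz.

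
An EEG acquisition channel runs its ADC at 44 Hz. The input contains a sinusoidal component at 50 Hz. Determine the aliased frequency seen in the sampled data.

50 Hz mod fs = 6 Hz.
6 Hz ≤ fs/2 = 22 Hz, appears at 6 Hz.

6 Hz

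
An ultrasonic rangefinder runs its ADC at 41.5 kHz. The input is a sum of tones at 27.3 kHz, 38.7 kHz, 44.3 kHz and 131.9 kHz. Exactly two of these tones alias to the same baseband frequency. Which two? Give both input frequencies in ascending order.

fs/2 = 20.75 kHz.
27.3 kHz > fs/2 = 20.75 kHz, folds to fs − 27.3 kHz = 14.2 kHz.
38.7 kHz > fs/2 = 20.75 kHz, folds to fs − 38.7 kHz = 2.8 kHz.
44.3 kHz mod fs = 2.8 kHz.
2.8 kHz ≤ fs/2 = 20.75 kHz, appears at 2.8 kHz.
131.9 kHz mod fs = 7.4 kHz.
7.4 kHz ≤ fs/2 = 20.75 kHz, appears at 7.4 kHz.
38.7 kHz and 44.3 kHz both map to 2.8 kHz.

38.7 kHz, 44.3 kHz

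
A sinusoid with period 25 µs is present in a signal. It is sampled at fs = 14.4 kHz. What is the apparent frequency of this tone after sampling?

3.2 kHz

T = 25 µs → f = 1/T = 40 kHz.
40 kHz mod fs = 11.2 kHz.
11.2 kHz > fs/2 = 7.2 kHz, folds to fs − 11.2 kHz = 3.2 kHz.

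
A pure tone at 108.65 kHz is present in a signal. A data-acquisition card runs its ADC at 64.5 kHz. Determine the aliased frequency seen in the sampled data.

108.65 kHz mod fs = 44.15 kHz.
44.15 kHz > fs/2 = 32.25 kHz, folds to fs − 44.15 kHz = 20.35 kHz.

20.35 kHz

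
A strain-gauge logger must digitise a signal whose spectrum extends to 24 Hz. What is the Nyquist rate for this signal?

48 Hz

Nyquist rate = 2 × 24 Hz = 48 Hz.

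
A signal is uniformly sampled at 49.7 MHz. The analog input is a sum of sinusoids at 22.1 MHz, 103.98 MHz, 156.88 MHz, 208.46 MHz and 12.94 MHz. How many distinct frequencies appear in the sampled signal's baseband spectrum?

5

fs/2 = 24.85 MHz.
22.1 MHz ≤ fs/2 = 24.85 MHz, passes unchanged.
103.98 MHz mod fs = 4.58 MHz.
4.58 MHz ≤ fs/2 = 24.85 MHz, appears at 4.58 MHz.
156.88 MHz mod fs = 7.78 MHz.
7.78 MHz ≤ fs/2 = 24.85 MHz, appears at 7.78 MHz.
208.46 MHz mod fs = 9.66 MHz.
9.66 MHz ≤ fs/2 = 24.85 MHz, appears at 9.66 MHz.
12.94 MHz ≤ fs/2 = 24.85 MHz, passes unchanged.
Distinct values: {4.58 MHz, 7.78 MHz, 9.66 MHz, 12.94 MHz, 22.1 MHz} → 5.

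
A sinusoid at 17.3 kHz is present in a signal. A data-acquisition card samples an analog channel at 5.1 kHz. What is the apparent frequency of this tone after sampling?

2 kHz

17.3 kHz mod fs = 2 kHz.
2 kHz ≤ fs/2 = 2.55 kHz, appears at 2 kHz.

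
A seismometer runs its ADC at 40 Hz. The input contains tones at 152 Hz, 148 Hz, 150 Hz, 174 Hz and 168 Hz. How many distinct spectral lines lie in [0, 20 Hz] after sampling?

4

fs/2 = 20 Hz.
152 Hz mod fs = 32 Hz.
32 Hz > fs/2 = 20 Hz, folds to fs − 32 Hz = 8 Hz.
148 Hz mod fs = 28 Hz.
28 Hz > fs/2 = 20 Hz, folds to fs − 28 Hz = 12 Hz.
150 Hz mod fs = 30 Hz.
30 Hz > fs/2 = 20 Hz, folds to fs − 30 Hz = 10 Hz.
174 Hz mod fs = 14 Hz.
14 Hz ≤ fs/2 = 20 Hz, appears at 14 Hz.
168 Hz mod fs = 8 Hz.
8 Hz ≤ fs/2 = 20 Hz, appears at 8 Hz.
Distinct values: {8 Hz, 10 Hz, 12 Hz, 14 Hz} → 4.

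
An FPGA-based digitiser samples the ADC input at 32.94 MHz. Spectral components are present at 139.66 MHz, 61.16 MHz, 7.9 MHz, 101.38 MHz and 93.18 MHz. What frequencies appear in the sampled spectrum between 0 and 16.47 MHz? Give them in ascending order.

2.56 MHz, 4.72 MHz, 5.64 MHz, 7.9 MHz

fs/2 = 16.47 MHz.
139.66 MHz mod fs = 7.9 MHz.
7.9 MHz ≤ fs/2 = 16.47 MHz, appears at 7.9 MHz.
61.16 MHz mod fs = 28.22 MHz.
28.22 MHz > fs/2 = 16.47 MHz, folds to fs − 28.22 MHz = 4.72 MHz.
7.9 MHz ≤ fs/2 = 16.47 MHz, passes unchanged.
101.38 MHz mod fs = 2.56 MHz.
2.56 MHz ≤ fs/2 = 16.47 MHz, appears at 2.56 MHz.
93.18 MHz mod fs = 27.3 MHz.
27.3 MHz > fs/2 = 16.47 MHz, folds to fs − 27.3 MHz = 5.64 MHz.
Distinct values: {2.56 MHz, 4.72 MHz, 5.64 MHz, 7.9 MHz}.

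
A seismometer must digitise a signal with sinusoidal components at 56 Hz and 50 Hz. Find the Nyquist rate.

Highest-frequency component: 56 Hz.
Nyquist rate = 2 × 56 Hz = 112 Hz.

112 Hz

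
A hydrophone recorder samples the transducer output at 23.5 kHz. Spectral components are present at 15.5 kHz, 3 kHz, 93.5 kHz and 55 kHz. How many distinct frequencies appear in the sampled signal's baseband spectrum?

3

fs/2 = 11.75 kHz.
15.5 kHz > fs/2 = 11.75 kHz, folds to fs − 15.5 kHz = 8 kHz.
3 kHz ≤ fs/2 = 11.75 kHz, passes unchanged.
93.5 kHz mod fs = 23 kHz.
23 kHz > fs/2 = 11.75 kHz, folds to fs − 23 kHz = 0.5 kHz.
55 kHz mod fs = 8 kHz.
8 kHz ≤ fs/2 = 11.75 kHz, appears at 8 kHz.
Distinct values: {0.5 kHz, 3 kHz, 8 kHz} → 3.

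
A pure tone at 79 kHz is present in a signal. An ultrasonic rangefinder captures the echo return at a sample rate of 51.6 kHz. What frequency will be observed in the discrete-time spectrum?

24.2 kHz

79 kHz mod fs = 27.4 kHz.
27.4 kHz > fs/2 = 25.8 kHz, folds to fs − 27.4 kHz = 24.2 kHz.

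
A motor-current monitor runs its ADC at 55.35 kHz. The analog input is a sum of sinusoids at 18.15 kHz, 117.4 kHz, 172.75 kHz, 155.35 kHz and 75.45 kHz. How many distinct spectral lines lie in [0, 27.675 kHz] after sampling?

4

fs/2 = 27.675 kHz.
18.15 kHz ≤ fs/2 = 27.675 kHz, passes unchanged.
117.4 kHz mod fs = 6.7 kHz.
6.7 kHz ≤ fs/2 = 27.675 kHz, appears at 6.7 kHz.
172.75 kHz mod fs = 6.7 kHz.
6.7 kHz ≤ fs/2 = 27.675 kHz, appears at 6.7 kHz.
155.35 kHz mod fs = 44.65 kHz.
44.65 kHz > fs/2 = 27.675 kHz, folds to fs − 44.65 kHz = 10.7 kHz.
75.45 kHz mod fs = 20.1 kHz.
20.1 kHz ≤ fs/2 = 27.675 kHz, appears at 20.1 kHz.
Distinct values: {6.7 kHz, 10.7 kHz, 18.15 kHz, 20.1 kHz} → 4.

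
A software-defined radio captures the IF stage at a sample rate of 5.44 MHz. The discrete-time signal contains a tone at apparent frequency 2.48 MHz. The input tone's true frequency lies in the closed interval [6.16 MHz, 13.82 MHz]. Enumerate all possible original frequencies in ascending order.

7.92 MHz, 8.4 MHz, 13.36 MHz

Frequencies that alias to 2.48 MHz are k·fs ± 2.48 MHz for integer k ≥ 0.
k=0: 2.48 MHz.
k=1: 2.96 MHz, 7.92 MHz.
k=2: 8.4 MHz, 13.36 MHz.
k=3: 13.84 MHz, 18.8 MHz.
Within [6.16 MHz, 13.82 MHz]: 7.92 MHz, 8.4 MHz, 13.36 MHz.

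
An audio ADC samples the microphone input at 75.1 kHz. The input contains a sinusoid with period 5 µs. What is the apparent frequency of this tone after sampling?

25.3 kHz

T = 5 µs → f = 1/T = 200 kHz.
200 kHz mod fs = 49.8 kHz.
49.8 kHz > fs/2 = 37.55 kHz, folds to fs − 49.8 kHz = 25.3 kHz.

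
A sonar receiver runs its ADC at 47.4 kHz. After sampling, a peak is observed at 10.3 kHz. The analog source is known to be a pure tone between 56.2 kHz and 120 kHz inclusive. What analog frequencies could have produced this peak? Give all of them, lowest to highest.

Frequencies that alias to 10.3 kHz are k·fs ± 10.3 kHz for integer k ≥ 0.
k=0: 10.3 kHz.
k=1: 37.1 kHz, 57.7 kHz.
k=2: 84.5 kHz, 105.1 kHz.
k=3: 131.9 kHz, 152.5 kHz.
Within [56.2 kHz, 120 kHz]: 57.7 kHz, 84.5 kHz, 105.1 kHz.

57.7 kHz, 84.5 kHz, 105.1 kHz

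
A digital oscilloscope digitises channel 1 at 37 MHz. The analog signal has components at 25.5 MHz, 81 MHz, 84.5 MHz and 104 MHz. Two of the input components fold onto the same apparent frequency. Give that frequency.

7 MHz

fs/2 = 18.5 MHz.
25.5 MHz > fs/2 = 18.5 MHz, folds to fs − 25.5 MHz = 11.5 MHz.
81 MHz mod fs = 7 MHz.
7 MHz ≤ fs/2 = 18.5 MHz, appears at 7 MHz.
84.5 MHz mod fs = 10.5 MHz.
10.5 MHz ≤ fs/2 = 18.5 MHz, appears at 10.5 MHz.
104 MHz mod fs = 30 MHz.
30 MHz > fs/2 = 18.5 MHz, folds to fs − 30 MHz = 7 MHz.
81 MHz and 104 MHz both map to 7 MHz.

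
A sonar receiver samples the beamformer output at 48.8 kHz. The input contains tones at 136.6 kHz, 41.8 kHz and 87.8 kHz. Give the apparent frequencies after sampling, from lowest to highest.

7 kHz, 9.8 kHz

fs/2 = 24.4 kHz.
136.6 kHz mod fs = 39 kHz.
39 kHz > fs/2 = 24.4 kHz, folds to fs − 39 kHz = 9.8 kHz.
41.8 kHz > fs/2 = 24.4 kHz, folds to fs − 41.8 kHz = 7 kHz.
87.8 kHz mod fs = 39 kHz.
39 kHz > fs/2 = 24.4 kHz, folds to fs − 39 kHz = 9.8 kHz.
Distinct values: {7 kHz, 9.8 kHz}.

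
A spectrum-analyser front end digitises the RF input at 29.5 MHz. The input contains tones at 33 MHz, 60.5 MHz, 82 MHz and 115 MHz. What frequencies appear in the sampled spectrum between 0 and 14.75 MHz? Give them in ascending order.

1.5 MHz, 3 MHz, 3.5 MHz, 6.5 MHz

fs/2 = 14.75 MHz.
33 MHz mod fs = 3.5 MHz.
3.5 MHz ≤ fs/2 = 14.75 MHz, appears at 3.5 MHz.
60.5 MHz mod fs = 1.5 MHz.
1.5 MHz ≤ fs/2 = 14.75 MHz, appears at 1.5 MHz.
82 MHz mod fs = 23 MHz.
23 MHz > fs/2 = 14.75 MHz, folds to fs − 23 MHz = 6.5 MHz.
115 MHz mod fs = 26.5 MHz.
26.5 MHz > fs/2 = 14.75 MHz, folds to fs − 26.5 MHz = 3 MHz.
Distinct values: {1.5 MHz, 3 MHz, 3.5 MHz, 6.5 MHz}.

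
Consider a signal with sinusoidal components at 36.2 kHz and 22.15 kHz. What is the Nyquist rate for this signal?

72.4 kHz

Highest-frequency component: 36.2 kHz.
Nyquist rate = 2 × 36.2 kHz = 72.4 kHz.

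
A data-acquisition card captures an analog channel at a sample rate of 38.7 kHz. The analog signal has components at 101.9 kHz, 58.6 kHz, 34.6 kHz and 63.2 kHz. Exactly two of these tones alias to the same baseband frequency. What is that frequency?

14.2 kHz

fs/2 = 19.35 kHz.
101.9 kHz mod fs = 24.5 kHz.
24.5 kHz > fs/2 = 19.35 kHz, folds to fs − 24.5 kHz = 14.2 kHz.
58.6 kHz mod fs = 19.9 kHz.
19.9 kHz > fs/2 = 19.35 kHz, folds to fs − 19.9 kHz = 18.8 kHz.
34.6 kHz > fs/2 = 19.35 kHz, folds to fs − 34.6 kHz = 4.1 kHz.
63.2 kHz mod fs = 24.5 kHz.
24.5 kHz > fs/2 = 19.35 kHz, folds to fs − 24.5 kHz = 14.2 kHz.
63.2 kHz and 101.9 kHz both map to 14.2 kHz.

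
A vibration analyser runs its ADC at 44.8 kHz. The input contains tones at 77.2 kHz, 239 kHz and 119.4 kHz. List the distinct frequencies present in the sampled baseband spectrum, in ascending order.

fs/2 = 22.4 kHz.
77.2 kHz mod fs = 32.4 kHz.
32.4 kHz > fs/2 = 22.4 kHz, folds to fs − 32.4 kHz = 12.4 kHz.
239 kHz mod fs = 15 kHz.
15 kHz ≤ fs/2 = 22.4 kHz, appears at 15 kHz.
119.4 kHz mod fs = 29.8 kHz.
29.8 kHz > fs/2 = 22.4 kHz, folds to fs − 29.8 kHz = 15 kHz.
Distinct values: {12.4 kHz, 15 kHz}.

12.4 kHz, 15 kHz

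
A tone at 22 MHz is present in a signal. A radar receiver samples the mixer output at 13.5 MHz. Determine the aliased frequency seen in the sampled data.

22 MHz mod fs = 8.5 MHz.
8.5 MHz > fs/2 = 6.75 MHz, folds to fs − 8.5 MHz = 5 MHz.

5 MHz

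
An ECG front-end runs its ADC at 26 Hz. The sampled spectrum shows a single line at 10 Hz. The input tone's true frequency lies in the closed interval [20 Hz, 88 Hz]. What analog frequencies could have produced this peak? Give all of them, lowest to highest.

36 Hz, 42 Hz, 62 Hz, 68 Hz, 88 Hz

Frequencies that alias to 10 Hz are k·fs ± 10 Hz for integer k ≥ 0.
k=0: 10 Hz.
k=1: 16 Hz, 36 Hz.
k=2: 42 Hz, 62 Hz.
k=3: 68 Hz, 88 Hz.
k=4: 94 Hz, 114 Hz.
Within [20 Hz, 88 Hz]: 36 Hz, 42 Hz, 62 Hz, 68 Hz, 88 Hz.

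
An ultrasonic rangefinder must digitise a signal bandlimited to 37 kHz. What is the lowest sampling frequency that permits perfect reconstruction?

Nyquist rate = 2 × 37 kHz = 74 kHz.

74 kHz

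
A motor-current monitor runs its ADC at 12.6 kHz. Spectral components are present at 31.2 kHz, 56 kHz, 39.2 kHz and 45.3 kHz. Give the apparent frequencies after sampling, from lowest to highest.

fs/2 = 6.3 kHz.
31.2 kHz mod fs = 6 kHz.
6 kHz ≤ fs/2 = 6.3 kHz, appears at 6 kHz.
56 kHz mod fs = 5.6 kHz.
5.6 kHz ≤ fs/2 = 6.3 kHz, appears at 5.6 kHz.
39.2 kHz mod fs = 1.4 kHz.
1.4 kHz ≤ fs/2 = 6.3 kHz, appears at 1.4 kHz.
45.3 kHz mod fs = 7.5 kHz.
7.5 kHz > fs/2 = 6.3 kHz, folds to fs − 7.5 kHz = 5.1 kHz.
Distinct values: {1.4 kHz, 5.1 kHz, 5.6 kHz, 6 kHz}.

1.4 kHz, 5.1 kHz, 5.6 kHz, 6 kHz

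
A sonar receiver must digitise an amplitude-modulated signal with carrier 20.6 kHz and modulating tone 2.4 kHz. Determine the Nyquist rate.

46 kHz

AM sidebands sit at fc ± fm = 18.2 kHz and 23 kHz.
Highest-frequency component: 23 kHz.
Nyquist rate = 2 × 23 kHz = 46 kHz.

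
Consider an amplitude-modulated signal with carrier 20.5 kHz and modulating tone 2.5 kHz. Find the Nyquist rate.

46 kHz

AM sidebands sit at fc ± fm = 18 kHz and 23 kHz.
Highest-frequency component: 23 kHz.
Nyquist rate = 2 × 23 kHz = 46 kHz.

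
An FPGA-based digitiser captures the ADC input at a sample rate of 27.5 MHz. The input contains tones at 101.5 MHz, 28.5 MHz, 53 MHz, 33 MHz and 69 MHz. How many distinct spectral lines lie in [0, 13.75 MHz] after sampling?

fs/2 = 13.75 MHz.
101.5 MHz mod fs = 19 MHz.
19 MHz > fs/2 = 13.75 MHz, folds to fs − 19 MHz = 8.5 MHz.
28.5 MHz mod fs = 1 MHz.
1 MHz ≤ fs/2 = 13.75 MHz, appears at 1 MHz.
53 MHz mod fs = 25.5 MHz.
25.5 MHz > fs/2 = 13.75 MHz, folds to fs − 25.5 MHz = 2 MHz.
33 MHz mod fs = 5.5 MHz.
5.5 MHz ≤ fs/2 = 13.75 MHz, appears at 5.5 MHz.
69 MHz mod fs = 14 MHz.
14 MHz > fs/2 = 13.75 MHz, folds to fs − 14 MHz = 13.5 MHz.
Distinct values: {1 MHz, 2 MHz, 5.5 MHz, 8.5 MHz, 13.5 MHz} → 5.

5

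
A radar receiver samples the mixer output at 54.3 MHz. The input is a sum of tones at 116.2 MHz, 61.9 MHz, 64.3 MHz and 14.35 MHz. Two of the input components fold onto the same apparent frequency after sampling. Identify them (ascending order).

fs/2 = 27.15 MHz.
116.2 MHz mod fs = 7.6 MHz.
7.6 MHz ≤ fs/2 = 27.15 MHz, appears at 7.6 MHz.
61.9 MHz mod fs = 7.6 MHz.
7.6 MHz ≤ fs/2 = 27.15 MHz, appears at 7.6 MHz.
64.3 MHz mod fs = 10 MHz.
10 MHz ≤ fs/2 = 27.15 MHz, appears at 10 MHz.
14.35 MHz ≤ fs/2 = 27.15 MHz, passes unchanged.
61.9 MHz and 116.2 MHz both map to 7.6 MHz.

61.9 MHz, 116.2 MHz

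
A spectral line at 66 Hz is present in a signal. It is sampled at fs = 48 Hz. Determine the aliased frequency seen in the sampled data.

18 Hz

66 Hz mod fs = 18 Hz.
18 Hz ≤ fs/2 = 24 Hz, appears at 18 Hz.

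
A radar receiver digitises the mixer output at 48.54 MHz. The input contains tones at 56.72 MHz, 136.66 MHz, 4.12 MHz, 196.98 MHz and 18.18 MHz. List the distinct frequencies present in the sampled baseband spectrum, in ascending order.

2.82 MHz, 4.12 MHz, 8.18 MHz, 8.96 MHz, 18.18 MHz

fs/2 = 24.27 MHz.
56.72 MHz mod fs = 8.18 MHz.
8.18 MHz ≤ fs/2 = 24.27 MHz, appears at 8.18 MHz.
136.66 MHz mod fs = 39.58 MHz.
39.58 MHz > fs/2 = 24.27 MHz, folds to fs − 39.58 MHz = 8.96 MHz.
4.12 MHz ≤ fs/2 = 24.27 MHz, passes unchanged.
196.98 MHz mod fs = 2.82 MHz.
2.82 MHz ≤ fs/2 = 24.27 MHz, appears at 2.82 MHz.
18.18 MHz ≤ fs/2 = 24.27 MHz, passes unchanged.
Distinct values: {2.82 MHz, 4.12 MHz, 8.18 MHz, 8.96 MHz, 18.18 MHz}.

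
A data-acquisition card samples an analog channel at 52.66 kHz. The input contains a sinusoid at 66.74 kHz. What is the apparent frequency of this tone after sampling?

66.74 kHz mod fs = 14.08 kHz.
14.08 kHz ≤ fs/2 = 26.33 kHz, appears at 14.08 kHz.

14.08 kHz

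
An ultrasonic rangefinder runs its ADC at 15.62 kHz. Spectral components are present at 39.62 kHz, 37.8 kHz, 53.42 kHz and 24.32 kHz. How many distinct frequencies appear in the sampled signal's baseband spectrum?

fs/2 = 7.81 kHz.
39.62 kHz mod fs = 8.38 kHz.
8.38 kHz > fs/2 = 7.81 kHz, folds to fs − 8.38 kHz = 7.24 kHz.
37.8 kHz mod fs = 6.56 kHz.
6.56 kHz ≤ fs/2 = 7.81 kHz, appears at 6.56 kHz.
53.42 kHz mod fs = 6.56 kHz.
6.56 kHz ≤ fs/2 = 7.81 kHz, appears at 6.56 kHz.
24.32 kHz mod fs = 8.7 kHz.
8.7 kHz > fs/2 = 7.81 kHz, folds to fs − 8.7 kHz = 6.92 kHz.
Distinct values: {6.56 kHz, 6.92 kHz, 7.24 kHz} → 3.

3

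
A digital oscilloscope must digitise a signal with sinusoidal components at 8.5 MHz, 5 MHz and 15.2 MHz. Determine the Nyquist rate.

30.4 MHz

Highest-frequency component: 15.2 MHz.
Nyquist rate = 2 × 15.2 MHz = 30.4 MHz.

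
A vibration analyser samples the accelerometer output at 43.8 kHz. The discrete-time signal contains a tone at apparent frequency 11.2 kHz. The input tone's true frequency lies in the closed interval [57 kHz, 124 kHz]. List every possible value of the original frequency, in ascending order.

Frequencies that alias to 11.2 kHz are k·fs ± 11.2 kHz for integer k ≥ 0.
k=0: 11.2 kHz.
k=1: 32.6 kHz, 55 kHz.
k=2: 76.4 kHz, 98.8 kHz.
k=3: 120.2 kHz, 142.6 kHz.
k=4: 164 kHz, 186.4 kHz.
Within [57 kHz, 124 kHz]: 76.4 kHz, 98.8 kHz, 120.2 kHz.

76.4 kHz, 98.8 kHz, 120.2 kHz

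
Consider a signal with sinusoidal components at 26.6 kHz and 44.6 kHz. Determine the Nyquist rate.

Highest-frequency component: 44.6 kHz.
Nyquist rate = 2 × 44.6 kHz = 89.2 kHz.

89.2 kHz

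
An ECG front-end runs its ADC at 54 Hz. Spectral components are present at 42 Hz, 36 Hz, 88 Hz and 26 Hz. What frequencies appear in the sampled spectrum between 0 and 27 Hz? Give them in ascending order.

fs/2 = 27 Hz.
42 Hz > fs/2 = 27 Hz, folds to fs − 42 Hz = 12 Hz.
36 Hz > fs/2 = 27 Hz, folds to fs − 36 Hz = 18 Hz.
88 Hz mod fs = 34 Hz.
34 Hz > fs/2 = 27 Hz, folds to fs − 34 Hz = 20 Hz.
26 Hz ≤ fs/2 = 27 Hz, passes unchanged.
Distinct values: {12 Hz, 18 Hz, 20 Hz, 26 Hz}.

12 Hz, 18 Hz, 20 Hz, 26 Hz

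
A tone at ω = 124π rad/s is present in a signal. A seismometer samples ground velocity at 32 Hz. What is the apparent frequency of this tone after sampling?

ω = 124π rad/s → f = ω/(2π) = 62 Hz.
62 Hz mod fs = 30 Hz.
30 Hz > fs/2 = 16 Hz, folds to fs − 30 Hz = 2 Hz.

2 Hz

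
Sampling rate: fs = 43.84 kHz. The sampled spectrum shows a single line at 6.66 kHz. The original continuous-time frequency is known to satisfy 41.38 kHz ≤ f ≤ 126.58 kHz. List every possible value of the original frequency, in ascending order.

50.5 kHz, 81.02 kHz, 94.34 kHz, 124.86 kHz

Frequencies that alias to 6.66 kHz are k·fs ± 6.66 kHz for integer k ≥ 0.
k=0: 6.66 kHz.
k=1: 37.18 kHz, 50.5 kHz.
k=2: 81.02 kHz, 94.34 kHz.
k=3: 124.86 kHz, 138.18 kHz.
k=4: 168.7 kHz, 182.02 kHz.
Within [41.38 kHz, 126.58 kHz]: 50.5 kHz, 81.02 kHz, 94.34 kHz, 124.86 kHz.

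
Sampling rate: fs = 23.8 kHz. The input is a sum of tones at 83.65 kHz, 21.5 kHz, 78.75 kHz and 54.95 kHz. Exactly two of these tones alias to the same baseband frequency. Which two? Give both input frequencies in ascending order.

54.95 kHz, 78.75 kHz

fs/2 = 11.9 kHz.
83.65 kHz mod fs = 12.25 kHz.
12.25 kHz > fs/2 = 11.9 kHz, folds to fs − 12.25 kHz = 11.55 kHz.
21.5 kHz > fs/2 = 11.9 kHz, folds to fs − 21.5 kHz = 2.3 kHz.
78.75 kHz mod fs = 7.35 kHz.
7.35 kHz ≤ fs/2 = 11.9 kHz, appears at 7.35 kHz.
54.95 kHz mod fs = 7.35 kHz.
7.35 kHz ≤ fs/2 = 11.9 kHz, appears at 7.35 kHz.
54.95 kHz and 78.75 kHz both map to 7.35 kHz.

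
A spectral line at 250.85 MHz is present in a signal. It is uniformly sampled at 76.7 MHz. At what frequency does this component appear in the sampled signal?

20.75 MHz

250.85 MHz mod fs = 20.75 MHz.
20.75 MHz ≤ fs/2 = 38.35 MHz, appears at 20.75 MHz.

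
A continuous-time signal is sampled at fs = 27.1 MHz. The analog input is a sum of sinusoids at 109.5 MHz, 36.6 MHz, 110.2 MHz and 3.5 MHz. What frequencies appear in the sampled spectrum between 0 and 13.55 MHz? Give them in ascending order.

fs/2 = 13.55 MHz.
109.5 MHz mod fs = 1.1 MHz.
1.1 MHz ≤ fs/2 = 13.55 MHz, appears at 1.1 MHz.
36.6 MHz mod fs = 9.5 MHz.
9.5 MHz ≤ fs/2 = 13.55 MHz, appears at 9.5 MHz.
110.2 MHz mod fs = 1.8 MHz.
1.8 MHz ≤ fs/2 = 13.55 MHz, appears at 1.8 MHz.
3.5 MHz ≤ fs/2 = 13.55 MHz, passes unchanged.
Distinct values: {1.1 MHz, 1.8 MHz, 3.5 MHz, 9.5 MHz}.

1.1 MHz, 1.8 MHz, 3.5 MHz, 9.5 MHz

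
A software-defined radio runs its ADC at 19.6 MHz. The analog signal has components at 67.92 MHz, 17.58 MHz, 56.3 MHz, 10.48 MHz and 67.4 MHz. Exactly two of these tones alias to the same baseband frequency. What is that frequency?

fs/2 = 9.8 MHz.
67.92 MHz mod fs = 9.12 MHz.
9.12 MHz ≤ fs/2 = 9.8 MHz, appears at 9.12 MHz.
17.58 MHz > fs/2 = 9.8 MHz, folds to fs − 17.58 MHz = 2.02 MHz.
56.3 MHz mod fs = 17.1 MHz.
17.1 MHz > fs/2 = 9.8 MHz, folds to fs − 17.1 MHz = 2.5 MHz.
10.48 MHz > fs/2 = 9.8 MHz, folds to fs − 10.48 MHz = 9.12 MHz.
67.4 MHz mod fs = 8.6 MHz.
8.6 MHz ≤ fs/2 = 9.8 MHz, appears at 8.6 MHz.
10.48 MHz and 67.92 MHz both map to 9.12 MHz.

9.12 MHz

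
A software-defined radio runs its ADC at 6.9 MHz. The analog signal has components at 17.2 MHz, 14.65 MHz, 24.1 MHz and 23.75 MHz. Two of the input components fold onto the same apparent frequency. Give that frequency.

3.4 MHz

fs/2 = 3.45 MHz.
17.2 MHz mod fs = 3.4 MHz.
3.4 MHz ≤ fs/2 = 3.45 MHz, appears at 3.4 MHz.
14.65 MHz mod fs = 0.85 MHz.
0.85 MHz ≤ fs/2 = 3.45 MHz, appears at 0.85 MHz.
24.1 MHz mod fs = 3.4 MHz.
3.4 MHz ≤ fs/2 = 3.45 MHz, appears at 3.4 MHz.
23.75 MHz mod fs = 3.05 MHz.
3.05 MHz ≤ fs/2 = 3.45 MHz, appears at 3.05 MHz.
17.2 MHz and 24.1 MHz both map to 3.4 MHz.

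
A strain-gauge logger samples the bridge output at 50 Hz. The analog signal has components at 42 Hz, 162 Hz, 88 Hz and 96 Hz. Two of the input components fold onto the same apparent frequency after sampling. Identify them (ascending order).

88 Hz, 162 Hz

fs/2 = 25 Hz.
42 Hz > fs/2 = 25 Hz, folds to fs − 42 Hz = 8 Hz.
162 Hz mod fs = 12 Hz.
12 Hz ≤ fs/2 = 25 Hz, appears at 12 Hz.
88 Hz mod fs = 38 Hz.
38 Hz > fs/2 = 25 Hz, folds to fs − 38 Hz = 12 Hz.
96 Hz mod fs = 46 Hz.
46 Hz > fs/2 = 25 Hz, folds to fs − 46 Hz = 4 Hz.
88 Hz and 162 Hz both map to 12 Hz.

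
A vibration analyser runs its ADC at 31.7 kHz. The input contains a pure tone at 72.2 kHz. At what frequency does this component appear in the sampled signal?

8.8 kHz

72.2 kHz mod fs = 8.8 kHz.
8.8 kHz ≤ fs/2 = 15.85 kHz, appears at 8.8 kHz.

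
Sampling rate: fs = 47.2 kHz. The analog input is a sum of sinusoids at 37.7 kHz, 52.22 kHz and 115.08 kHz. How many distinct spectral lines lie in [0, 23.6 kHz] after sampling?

3

fs/2 = 23.6 kHz.
37.7 kHz > fs/2 = 23.6 kHz, folds to fs − 37.7 kHz = 9.5 kHz.
52.22 kHz mod fs = 5.02 kHz.
5.02 kHz ≤ fs/2 = 23.6 kHz, appears at 5.02 kHz.
115.08 kHz mod fs = 20.68 kHz.
20.68 kHz ≤ fs/2 = 23.6 kHz, appears at 20.68 kHz.
Distinct values: {5.02 kHz, 9.5 kHz, 20.68 kHz} → 3.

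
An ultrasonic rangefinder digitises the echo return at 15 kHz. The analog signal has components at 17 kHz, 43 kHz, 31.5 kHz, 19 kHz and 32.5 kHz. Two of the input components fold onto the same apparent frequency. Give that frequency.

fs/2 = 7.5 kHz.
17 kHz mod fs = 2 kHz.
2 kHz ≤ fs/2 = 7.5 kHz, appears at 2 kHz.
43 kHz mod fs = 13 kHz.
13 kHz > fs/2 = 7.5 kHz, folds to fs − 13 kHz = 2 kHz.
31.5 kHz mod fs = 1.5 kHz.
1.5 kHz ≤ fs/2 = 7.5 kHz, appears at 1.5 kHz.
19 kHz mod fs = 4 kHz.
4 kHz ≤ fs/2 = 7.5 kHz, appears at 4 kHz.
32.5 kHz mod fs = 2.5 kHz.
2.5 kHz ≤ fs/2 = 7.5 kHz, appears at 2.5 kHz.
17 kHz and 43 kHz both map to 2 kHz.

2 kHz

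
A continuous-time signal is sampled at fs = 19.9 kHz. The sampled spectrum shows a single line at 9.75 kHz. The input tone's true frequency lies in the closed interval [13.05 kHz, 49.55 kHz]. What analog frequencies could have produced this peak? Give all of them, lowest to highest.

Frequencies that alias to 9.75 kHz are k·fs ± 9.75 kHz for integer k ≥ 0.
k=0: 9.75 kHz.
k=1: 10.15 kHz, 29.65 kHz.
k=2: 30.05 kHz, 49.55 kHz.
k=3: 49.95 kHz, 69.45 kHz.
Within [13.05 kHz, 49.55 kHz]: 29.65 kHz, 30.05 kHz, 49.55 kHz.

29.65 kHz, 30.05 kHz, 49.55 kHz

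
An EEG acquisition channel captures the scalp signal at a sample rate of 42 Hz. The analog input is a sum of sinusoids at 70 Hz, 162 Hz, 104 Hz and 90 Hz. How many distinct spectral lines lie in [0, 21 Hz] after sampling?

fs/2 = 21 Hz.
70 Hz mod fs = 28 Hz.
28 Hz > fs/2 = 21 Hz, folds to fs − 28 Hz = 14 Hz.
162 Hz mod fs = 36 Hz.
36 Hz > fs/2 = 21 Hz, folds to fs − 36 Hz = 6 Hz.
104 Hz mod fs = 20 Hz.
20 Hz ≤ fs/2 = 21 Hz, appears at 20 Hz.
90 Hz mod fs = 6 Hz.
6 Hz ≤ fs/2 = 21 Hz, appears at 6 Hz.
Distinct values: {6 Hz, 14 Hz, 20 Hz} → 3.

3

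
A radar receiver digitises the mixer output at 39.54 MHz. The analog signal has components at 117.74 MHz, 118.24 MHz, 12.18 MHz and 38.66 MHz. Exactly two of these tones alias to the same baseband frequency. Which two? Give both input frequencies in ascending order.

fs/2 = 19.77 MHz.
117.74 MHz mod fs = 38.66 MHz.
38.66 MHz > fs/2 = 19.77 MHz, folds to fs − 38.66 MHz = 0.88 MHz.
118.24 MHz mod fs = 39.16 MHz.
39.16 MHz > fs/2 = 19.77 MHz, folds to fs − 39.16 MHz = 0.38 MHz.
12.18 MHz ≤ fs/2 = 19.77 MHz, passes unchanged.
38.66 MHz > fs/2 = 19.77 MHz, folds to fs − 38.66 MHz = 0.88 MHz.
38.66 MHz and 117.74 MHz both map to 0.88 MHz.

38.66 MHz, 117.74 MHz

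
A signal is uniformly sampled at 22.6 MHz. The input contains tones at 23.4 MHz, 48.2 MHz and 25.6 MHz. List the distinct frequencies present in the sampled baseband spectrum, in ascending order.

0.8 MHz, 3 MHz

fs/2 = 11.3 MHz.
23.4 MHz mod fs = 0.8 MHz.
0.8 MHz ≤ fs/2 = 11.3 MHz, appears at 0.8 MHz.
48.2 MHz mod fs = 3 MHz.
3 MHz ≤ fs/2 = 11.3 MHz, appears at 3 MHz.
25.6 MHz mod fs = 3 MHz.
3 MHz ≤ fs/2 = 11.3 MHz, appears at 3 MHz.
Distinct values: {0.8 MHz, 3 MHz}.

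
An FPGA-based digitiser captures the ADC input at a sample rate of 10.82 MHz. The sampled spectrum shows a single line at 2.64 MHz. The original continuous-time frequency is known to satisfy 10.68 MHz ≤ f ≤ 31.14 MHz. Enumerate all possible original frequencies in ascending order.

Frequencies that alias to 2.64 MHz are k·fs ± 2.64 MHz for integer k ≥ 0.
k=0: 2.64 MHz.
k=1: 8.18 MHz, 13.46 MHz.
k=2: 19 MHz, 24.28 MHz.
k=3: 29.82 MHz, 35.1 MHz.
k=4: 40.64 MHz, 45.92 MHz.
Within [10.68 MHz, 31.14 MHz]: 13.46 MHz, 19 MHz, 24.28 MHz, 29.82 MHz.

13.46 MHz, 19 MHz, 24.28 MHz, 29.82 MHz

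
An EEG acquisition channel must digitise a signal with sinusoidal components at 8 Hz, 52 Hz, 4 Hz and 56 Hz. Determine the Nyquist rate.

112 Hz

Highest-frequency component: 56 Hz.
Nyquist rate = 2 × 56 Hz = 112 Hz.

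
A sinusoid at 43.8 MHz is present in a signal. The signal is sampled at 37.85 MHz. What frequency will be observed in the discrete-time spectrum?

43.8 MHz mod fs = 5.95 MHz.
5.95 MHz ≤ fs/2 = 18.925 MHz, appears at 5.95 MHz.

5.95 MHz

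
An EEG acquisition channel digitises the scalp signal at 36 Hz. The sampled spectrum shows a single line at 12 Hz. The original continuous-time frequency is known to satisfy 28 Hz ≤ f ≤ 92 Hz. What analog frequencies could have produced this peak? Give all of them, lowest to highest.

Frequencies that alias to 12 Hz are k·fs ± 12 Hz for integer k ≥ 0.
k=0: 12 Hz.
k=1: 24 Hz, 48 Hz.
k=2: 60 Hz, 84 Hz.
k=3: 96 Hz, 120 Hz.
Within [28 Hz, 92 Hz]: 48 Hz, 60 Hz, 84 Hz.

48 Hz, 60 Hz, 84 Hz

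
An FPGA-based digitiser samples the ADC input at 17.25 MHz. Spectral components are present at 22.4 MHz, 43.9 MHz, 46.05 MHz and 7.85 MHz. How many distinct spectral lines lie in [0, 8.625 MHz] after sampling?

3

fs/2 = 8.625 MHz.
22.4 MHz mod fs = 5.15 MHz.
5.15 MHz ≤ fs/2 = 8.625 MHz, appears at 5.15 MHz.
43.9 MHz mod fs = 9.4 MHz.
9.4 MHz > fs/2 = 8.625 MHz, folds to fs − 9.4 MHz = 7.85 MHz.
46.05 MHz mod fs = 11.55 MHz.
11.55 MHz > fs/2 = 8.625 MHz, folds to fs − 11.55 MHz = 5.7 MHz.
7.85 MHz ≤ fs/2 = 8.625 MHz, passes unchanged.
Distinct values: {5.15 MHz, 5.7 MHz, 7.85 MHz} → 3.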